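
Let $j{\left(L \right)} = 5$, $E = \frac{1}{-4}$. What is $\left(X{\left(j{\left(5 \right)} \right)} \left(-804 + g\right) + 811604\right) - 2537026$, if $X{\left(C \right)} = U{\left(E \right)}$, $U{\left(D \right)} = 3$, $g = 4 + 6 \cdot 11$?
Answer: $-1727624$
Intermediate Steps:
$g = 70$ ($g = 4 + 66 = 70$)
$E = - \frac{1}{4} \approx -0.25$
$X{\left(C \right)} = 3$
$\left(X{\left(j{\left(5 \right)} \right)} \left(-804 + g\right) + 811604\right) - 2537026 = \left(3 \left(-804 + 70\right) + 811604\right) - 2537026 = \left(3 \left(-734\right) + 811604\right) - 2537026 = \left(-2202 + 811604\right) - 2537026 = 809402 - 2537026 = -1727624$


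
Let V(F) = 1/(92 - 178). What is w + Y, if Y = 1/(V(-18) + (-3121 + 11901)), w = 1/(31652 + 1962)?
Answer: 3645883/25381225506 ≈ 0.00014364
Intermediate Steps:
V(F) = -1/86 (V(F) = 1/(-86) = -1/86)
w = 1/33614 ≈ 2.9749e-5
Y = 86/755079 (Y = 1/(-1/86 + (-3121 + 11901)) = 1/(-1/86 + 8780) = 1/(755079/86) = 86/755079 ≈ 0.00011390)
w + Y = 1/33614 + 86/755079 = 3645883/25381225506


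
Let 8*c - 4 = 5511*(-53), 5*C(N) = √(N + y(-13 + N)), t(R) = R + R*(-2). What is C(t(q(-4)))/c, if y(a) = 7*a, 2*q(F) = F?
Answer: -8*I*√3/292079 ≈ -4.7441e-5*I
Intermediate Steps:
q(F) = F/2
t(R) = -R (t(R) = R - 2*R = -R)
C(N) = √(-91 + 8*N)/5 (C(N) = √(N + 7*(-13 + N))/5 = √(N + (-91 + 7*N))/5 = √(-91 + 8*N)/5)
c = -292079/8 (c = ½ + (5511*(-53))/8 = ½ + (⅛)*(-292083) = ½ - 292083/8 = -292079/8 ≈ -36510.)
C(t(q(-4)))/c = (√(-91 + 8*(-(-4)/2))/5)/(-292079/8) = (√(-91 + 8*(-1*(-2)))/5)*(-8/292079) = (√(-91 + 8*2)/5)*(-8/292079) = (√(-91 + 16)/5)*(-8/292079) = (√(-75)/5)*(-8/292079) = ((5*I*√3)/5)*(-8/292079) = (I*√3)*(-8/292079) = -8*I*√3/292079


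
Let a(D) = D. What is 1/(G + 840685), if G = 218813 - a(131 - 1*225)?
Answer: 1/1059592 ≈ 9.4376e-7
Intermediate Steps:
G = 218907 (G = 218813 - (131 - 1*225) = 218813 - (131 - 225) = 218813 - 1*(-94) = 218813 + 94 = 218907)
1/(G + 840685) = 1/(218907 + 840685) = 1/1059592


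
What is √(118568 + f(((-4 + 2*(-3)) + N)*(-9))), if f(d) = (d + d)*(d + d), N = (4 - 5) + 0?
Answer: 2*√39443 ≈ 397.21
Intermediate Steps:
N = -1 (N = -1 + 0 = -1)
f(d) = 4*d² (f(d) = (2*d)*(2*d) = 4*d²)
√(118568 + f(((-4 + 2*(-3)) + N)*(-9))) = √(118568 + 4*(((-4 + 2*(-3)) - 1)*(-9))²) = √(118568 + 4*(((-4 - 6) - 1)*(-9))²) = √(118568 + 4*((-10 - 1)*(-9))²) = √(118568 + 4*(-11*(-9))²) = √(118568 + 4*99²) = √(118568 + 4*9801) = √(118568 + 39204) = √157772 = 2*√39443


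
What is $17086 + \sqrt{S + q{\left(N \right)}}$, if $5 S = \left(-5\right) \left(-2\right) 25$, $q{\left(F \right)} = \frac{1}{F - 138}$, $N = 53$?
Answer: $17086 + \frac{\sqrt{361165}}{85} \approx 17093.0$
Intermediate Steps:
$q{\left(F \right)} = \frac{1}{-138 + F}$
$S = 50$ ($S = \frac{\left(-5\right) \left(-2\right) 25}{5} = \frac{10 \cdot 25}{5} = \frac{1}{5} \cdot 250 = 50$)
$17086 + \sqrt{S + q{\left(N \right)}} = 17086 + \sqrt{50 + \frac{1}{-138 + 53}} = 17086 + \sqrt{50 + \frac{1}{-85}} = 17086 + \sqrt{50 - \frac{1}{85}} = 17086 + \sqrt{\frac{4249}{85}} = 17086 + \frac{\sqrt{361165}}{85}$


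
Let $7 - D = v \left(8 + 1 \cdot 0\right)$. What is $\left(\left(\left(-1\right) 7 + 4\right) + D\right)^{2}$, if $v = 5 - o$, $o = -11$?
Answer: $15376$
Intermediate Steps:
$v = 16$ ($v = 5 - -11 = 5 + 11 = 16$)
$D = -121$ ($D = 7 - 16 \left(8 + 1 \cdot 0\right) = 7 - 16 \left(8 + 0\right) = 7 - 16 \cdot 8 = 7 - 128 = -121$)
$\left(\left(\left(-1\right) 7 + 4\right) + D\right)^{2} = \left(\left(\left(-1\right) 7 + 4\right) - 121\right)^{2} = \left(\left(-7 + 4\right) - 121\right)^{2} = \left(-3 - 121\right)^{2} = \left(-124\right)^{2} = 15376$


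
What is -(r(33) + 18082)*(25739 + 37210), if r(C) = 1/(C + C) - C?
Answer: -24995684005/22 ≈ -1.1362e+9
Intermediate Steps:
r(C) = 1/(2*C) - C
-(r(33) + 18082)*(25739 + 37210) = -(((1/2)/33 - 1*33) + 18082)*(25739 + 37210) = -(((1/2)*(1/33) - 33) + 18082)*62949 = -((1/66 - 33) + 18082)*62949 = -(-2177/66 + 18082)*62949 = -1191235*62949/66 = -1*24995684005/22 = -24995684005/22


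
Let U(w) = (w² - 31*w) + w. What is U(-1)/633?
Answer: 31/633 ≈ 0.048973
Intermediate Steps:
U(w) = w² - 30*w
U(-1)/633 = -(-30 - 1)/633 = -1*(-31)*(1/633) = 31*(1/633) = 31/633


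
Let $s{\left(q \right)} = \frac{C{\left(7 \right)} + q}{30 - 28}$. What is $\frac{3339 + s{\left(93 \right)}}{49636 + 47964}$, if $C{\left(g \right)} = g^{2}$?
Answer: $\frac{341}{9760} \approx 0.034939$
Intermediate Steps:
$s{\left(q \right)} = \frac{49}{2} + \frac{q}{2}$ ($s{\left(q \right)} = \frac{7^{2} + q}{30 - 28} = \frac{49 + q}{2} = \left(49 + q\right) \frac{1}{2} = \frac{49}{2} + \frac{q}{2}$)
$\frac{3339 + s{\left(93 \right)}}{49636 + 47964} = \frac{3339 + \left(\frac{49}{2} + \frac{1}{2} \cdot 93\right)}{49636 + 47964} = \frac{3339 + \left(\frac{49}{2} + \frac{93}{2}\right)}{97600} = \left(3339 + 71\right) \frac{1}{97600} = 3410 \cdot \frac{1}{97600} = \frac{341}{9760}$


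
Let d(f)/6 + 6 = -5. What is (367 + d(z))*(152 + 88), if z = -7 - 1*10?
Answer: 72240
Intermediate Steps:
z = -17 (z = -7 - 10 = -17)
d(f) = -66 (d(f) = -36 + 6*(-5) = -36 - 30 = -66)
(367 + d(z))*(152 + 88) = (367 - 66)*(152 + 88) = 301*240 = 72240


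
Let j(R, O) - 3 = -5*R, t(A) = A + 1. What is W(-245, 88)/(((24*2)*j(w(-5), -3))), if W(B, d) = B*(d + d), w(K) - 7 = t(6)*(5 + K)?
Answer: 2695/96 ≈ 28.073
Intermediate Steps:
t(A) = 1 + A
w(K) = 42 + 7*K (w(K) = 7 + (1 + 6)*(5 + K) = 7 + 7*(5 + K) = 7 + (35 + 7*K) = 42 + 7*K)
j(R, O) = 3 - 5*R
W(B, d) = 2*B*d (W(B, d) = B*(2*d) = 2*B*d)
W(-245, 88)/(((24*2)*j(w(-5), -3))) = (2*(-245)*88)/(((24*2)*(3 - 5*(42 + 7*(-5))))) = -43120*1/(48*(3 - 5*(42 - 35))) = -43120*1/(48*(3 - 5*7)) = -43120*1/(48*(3 - 35)) = -43120/(48*(-32)) = -43120/(-1536) = -43120*(-1/1536) = 2695/96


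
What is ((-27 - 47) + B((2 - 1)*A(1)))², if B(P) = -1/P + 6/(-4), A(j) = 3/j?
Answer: 207025/36 ≈ 5750.7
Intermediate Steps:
B(P) = -3/2 - 1/P (B(P) = -1/P + 6*(-¼) = -1/P - 3/2 = -3/2 - 1/P)
((-27 - 47) + B((2 - 1)*A(1)))² = ((-27 - 47) + (-3/2 - 1/((2 - 1)*(3/1))))² = (-74 + (-3/2 - 1/(1*(3*1))))² = (-74 + (-3/2 - 1/(1*3)))² = (-74 + (-3/2 - 1/3))² = (-74 + (-3/2 - 1*⅓))² = (-74 + (-3/2 - ⅓))² = (-74 - 11/6)² = (-455/6)² = 207025/36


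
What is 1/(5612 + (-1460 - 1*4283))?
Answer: -1/131 ≈ -0.0076336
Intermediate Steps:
1/(5612 + (-1460 - 1*4283)) = 1/(5612 + (-1460 - 4283)) = 1/(5612 - 5743) = 1/(-131) = -1/131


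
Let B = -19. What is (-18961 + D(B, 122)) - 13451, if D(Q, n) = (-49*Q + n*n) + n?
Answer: -16475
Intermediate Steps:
D(Q, n) = n + n² - 49*Q (D(Q, n) = (-49*Q + n²) + n = (n² - 49*Q) + n = n + n² - 49*Q)
(-18961 + D(B, 122)) - 13451 = (-18961 + (122 + 122² - 49*(-19))) - 13451 = (-18961 + (122 + 14884 + 931)) - 13451 = (-18961 + 15937) - 13451 = -3024 - 13451 = -16475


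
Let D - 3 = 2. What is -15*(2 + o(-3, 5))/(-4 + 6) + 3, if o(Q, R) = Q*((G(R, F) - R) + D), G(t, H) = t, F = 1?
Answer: 201/2 ≈ 100.50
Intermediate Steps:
D = 5 (D = 3 + 2 = 5)
o(Q, R) = 5*Q (o(Q, R) = Q*((R - R) + 5) = Q*(0 + 5) = Q*5 = 5*Q)
-15*(2 + o(-3, 5))/(-4 + 6) + 3 = -15*(2 + 5*(-3))/(-4 + 6) + 3 = -15*(2 - 15)/2 + 3 = -(-195)/2 + 3 = -15*(-13/2) + 3 = 195/2 + 3 = 201/2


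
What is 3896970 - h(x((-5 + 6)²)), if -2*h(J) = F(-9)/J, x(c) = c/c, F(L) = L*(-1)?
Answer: 7793949/2 ≈ 3.8970e+6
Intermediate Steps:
F(L) = -L
x(c) = 1
h(J) = -9/(2*J) (h(J) = -(-1*(-9))/(2*J) = -9/(2*J))
3896970 - h(x((-5 + 6)²)) = 3896970 - (-9)/(2*1) = 3896970 - (-9)/2 = 3896970 - 1*(-9/2) = 3896970 + 9/2 = 7793949/2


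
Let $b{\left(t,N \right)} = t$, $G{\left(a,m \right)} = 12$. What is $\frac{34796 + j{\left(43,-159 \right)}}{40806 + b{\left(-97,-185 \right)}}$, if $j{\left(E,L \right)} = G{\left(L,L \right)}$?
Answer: $\frac{34808}{40709} \approx 0.85504$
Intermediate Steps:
$j{\left(E,L \right)} = 12$
$\frac{34796 + j{\left(43,-159 \right)}}{40806 + b{\left(-97,-185 \right)}} = \frac{34796 + 12}{40806 - 97} = \frac{34808}{40709}$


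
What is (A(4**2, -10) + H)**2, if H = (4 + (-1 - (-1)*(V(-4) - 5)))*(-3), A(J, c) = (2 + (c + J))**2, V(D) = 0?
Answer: 4900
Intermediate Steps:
A(J, c) = (2 + J + c)**2 (A(J, c) = (2 + (J + c))**2 = (2 + J + c)**2)
H = 6 (H = (4 + (-1 - (-1)*(0 - 5)))*(-3) = (4 + (-1 - (-1)*(-5)))*(-3) = (4 + (-1 - 1*5))*(-3) = (4 + (-1 - 5))*(-3) = (4 - 6)*(-3) = -2*(-3) = 6)
(A(4**2, -10) + H)**2 = ((2 + 4**2 - 10)**2 + 6)**2 = ((2 + 16 - 10)**2 + 6)**2 = (8**2 + 6)**2 = (64 + 6)**2 = 70**2 = 4900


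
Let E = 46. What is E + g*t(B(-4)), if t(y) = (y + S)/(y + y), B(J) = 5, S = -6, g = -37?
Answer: 497/10 ≈ 49.700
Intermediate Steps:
t(y) = (-6 + y)/(2*y) (t(y) = (y - 6)/(y + y) = (-6 + y)/((2*y)) = (-6 + y)*(1/(2*y)) = (-6 + y)/(2*y))
E + g*t(B(-4)) = 46 - 37*(-6 + 5)/(2*5) = 46 - 37*(-1)/(2*5) = 46 - 37*(-⅒) = 46 + 37/10 = 497/10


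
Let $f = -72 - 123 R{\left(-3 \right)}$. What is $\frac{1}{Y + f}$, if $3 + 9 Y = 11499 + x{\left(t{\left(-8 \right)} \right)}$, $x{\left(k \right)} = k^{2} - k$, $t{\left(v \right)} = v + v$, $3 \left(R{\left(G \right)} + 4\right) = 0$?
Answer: $\frac{9}{15548} \approx 0.00057885$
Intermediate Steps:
$R{\left(G \right)} = -4$ ($R{\left(G \right)} = -4 + \frac{1}{3} \cdot 0 = -4 + 0 = -4$)
$t{\left(v \right)} = 2 v$
$Y = \frac{11768}{9}$ ($Y = - \frac{1}{3} + \frac{11499 + 2 \left(-8\right) \left(-1 + 2 \left(-8\right)\right)}{9} = - \frac{1}{3} + \frac{11499 - 16 \left(-1 - 16\right)}{9} = - \frac{1}{3} + \frac{11499 - -272}{9} = - \frac{1}{3} + \frac{11499 + 272}{9} = - \frac{1}{3} + \frac{1}{9} \cdot 11771 = - \frac{1}{3} + \frac{11771}{9} = \frac{11768}{9} \approx 1307.6$)
$f = 420$ ($f = -72 - -492 = -72 + 492 = 420$)
$\frac{1}{Y + f} = \frac{1}{\frac{11768}{9} + 420} = \frac{1}{\frac{15548}{9}} = \frac{9}{15548}$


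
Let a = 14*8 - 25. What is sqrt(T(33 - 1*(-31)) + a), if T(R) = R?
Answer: sqrt(151) ≈ 12.288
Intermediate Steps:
a = 87 (a = 112 - 25 = 87)
sqrt(T(33 - 1*(-31)) + a) = sqrt((33 - 1*(-31)) + 87) = sqrt((33 + 31) + 87) = sqrt(64 + 87) = sqrt(151)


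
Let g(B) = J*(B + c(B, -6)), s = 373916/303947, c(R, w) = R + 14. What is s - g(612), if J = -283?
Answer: 106489421154/303947 ≈ 3.5036e+5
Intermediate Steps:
c(R, w) = 14 + R
s = 373916/303947 (s = 373916*(1/303947) = 373916/303947 ≈ 1.2302)
g(B) = -3962 - 566*B (g(B) = -283*(B + (14 + B)) = -283*(14 + 2*B) = -3962 - 566*B)
s - g(612) = 373916/303947 - (-3962 - 566*612) = 373916/303947 - (-3962 - 346392) = 373916/303947 - 1*(-350354) = 373916/303947 + 350354 = 106489421154/303947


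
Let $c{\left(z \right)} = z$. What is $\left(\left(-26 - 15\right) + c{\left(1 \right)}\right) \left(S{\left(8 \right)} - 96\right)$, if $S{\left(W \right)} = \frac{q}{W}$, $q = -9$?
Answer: $3885$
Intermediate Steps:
$S{\left(W \right)} = - \frac{9}{W}$
$\left(\left(-26 - 15\right) + c{\left(1 \right)}\right) \left(S{\left(8 \right)} - 96\right) = \left(\left(-26 - 15\right) + 1\right) \left(- \frac{9}{8} - 96\right) = \left(-41 + 1\right) \left(\left(-9\right) \frac{1}{8} - 96\right) = - 40 \left(- \frac{9}{8} - 96\right) = \left(-40\right) \left(- \frac{777}{8}\right) = 3885$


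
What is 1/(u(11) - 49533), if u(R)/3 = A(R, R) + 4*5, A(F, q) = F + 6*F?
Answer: -1/49242 ≈ -2.0308e-5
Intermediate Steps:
A(F, q) = 7*F
u(R) = 60 + 21*R (u(R) = 3*(7*R + 4*5) = 3*(7*R + 20) = 3*(20 + 7*R) = 60 + 21*R)
1/(u(11) - 49533) = 1/((60 + 21*11) - 49533) = 1/((60 + 231) - 49533) = 1/(291 - 49533) = 1/(-49242) = -1/49242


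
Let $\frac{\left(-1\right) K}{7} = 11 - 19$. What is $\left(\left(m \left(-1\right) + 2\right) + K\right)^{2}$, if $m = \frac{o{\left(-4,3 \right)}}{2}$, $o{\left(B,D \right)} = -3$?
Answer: $\frac{14161}{4} \approx 3540.3$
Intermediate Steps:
$K = 56$ ($K = - 7 \left(11 - 19\right) = \left(-7\right) \left(-8\right) = 56$)
$m = - \frac{3}{2} \approx -1.5$
$\left(\left(m \left(-1\right) + 2\right) + K\right)^{2} = \left(\left(\left(- \frac{3}{2}\right) \left(-1\right) + 2\right) + 56\right)^{2} = \left(\left(\frac{3}{2} + 2\right) + 56\right)^{2} = \left(\frac{7}{2} + 56\right)^{2} = \left(\frac{119}{2}\right)^{2} = \frac{14161}{4}$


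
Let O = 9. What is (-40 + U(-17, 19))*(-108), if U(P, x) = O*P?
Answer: 20844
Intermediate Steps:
U(P, x) = 9*P
(-40 + U(-17, 19))*(-108) = (-40 + 9*(-17))*(-108) = (-40 - 153)*(-108) = -193*(-108) = 20844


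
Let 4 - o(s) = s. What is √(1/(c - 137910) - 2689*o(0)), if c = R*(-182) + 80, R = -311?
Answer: I*√17741989709283/40614 ≈ 103.71*I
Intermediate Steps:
o(s) = 4 - s
c = 56682 (c = -311*(-182) + 80 = 56602 + 80 = 56682)
√(1/(c - 137910) - 2689*o(0)) = √(1/(56682 - 137910) - 2689*(4 - 1*0)) = √(1/(-81228) - 2689*(4 + 0)) = √(-1/81228 - 2689*4) = √(-1/81228 - 10756) = √(-873688369/81228) = I*√17741989709283/40614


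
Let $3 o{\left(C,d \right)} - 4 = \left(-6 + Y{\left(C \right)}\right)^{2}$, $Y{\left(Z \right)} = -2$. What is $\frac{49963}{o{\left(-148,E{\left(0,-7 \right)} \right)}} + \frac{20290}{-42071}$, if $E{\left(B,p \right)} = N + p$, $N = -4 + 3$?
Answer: $\frac{370858847}{168284} \approx 2203.8$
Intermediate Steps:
$N = -1$
$E{\left(B,p \right)} = -1 + p$
$o{\left(C,d \right)} = \frac{68}{3}$ ($o{\left(C,d \right)} = \frac{4}{3} + \frac{\left(-6 - 2\right)^{2}}{3} = \frac{4}{3} + \frac{\left(-8\right)^{2}}{3} = \frac{4}{3} + \frac{1}{3} \cdot 64 = \frac{4}{3} + \frac{64}{3} = \frac{68}{3}$)
$\frac{49963}{o{\left(-148,E{\left(0,-7 \right)} \right)}} + \frac{20290}{-42071} = \frac{49963}{\frac{68}{3}} + \frac{20290}{-42071} = 49963 \cdot \frac{3}{68} + 20290 \left(- \frac{1}{42071}\right) = \frac{8817}{4} - \frac{20290}{42071} = \frac{370858847}{168284}$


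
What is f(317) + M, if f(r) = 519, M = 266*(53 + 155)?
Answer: 55847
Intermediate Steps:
M = 55328 (M = 266*208 = 55328)
f(317) + M = 519 + 55328 = 55847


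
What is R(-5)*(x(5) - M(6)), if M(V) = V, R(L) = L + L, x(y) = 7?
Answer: -10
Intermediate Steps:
R(L) = 2*L
R(-5)*(x(5) - M(6)) = (2*(-5))*(7 - 1*6) = -10*(7 - 6) = -10*1 = -10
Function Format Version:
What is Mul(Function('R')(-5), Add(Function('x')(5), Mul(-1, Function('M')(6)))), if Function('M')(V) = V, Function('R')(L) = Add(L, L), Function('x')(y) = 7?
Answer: -10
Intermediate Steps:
Function('R')(L) = Mul(2, L)
Mul(Function('R')(-5), Add(Function('x')(5), Mul(-1, Function('M')(6)))) = Mul(Mul(2, -5), Add(7, Mul(-1, 6))) = Mul(-10, Add(7, -6)) = Mul(-10, 1) = -10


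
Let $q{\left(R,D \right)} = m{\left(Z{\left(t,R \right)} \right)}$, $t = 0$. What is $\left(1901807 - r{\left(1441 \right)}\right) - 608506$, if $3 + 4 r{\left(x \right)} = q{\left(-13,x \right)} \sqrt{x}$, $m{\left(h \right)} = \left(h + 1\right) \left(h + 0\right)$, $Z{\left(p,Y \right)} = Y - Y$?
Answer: $\frac{5173207}{4} \approx 1.2933 \cdot 10^{6}$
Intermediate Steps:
$Z{\left(p,Y \right)} = 0$
$m{\left(h \right)} = h \left(1 + h\right)$ ($m{\left(h \right)} = \left(1 + h\right) h = h \left(1 + h\right)$)
$q{\left(R,D \right)} = 0$ ($q{\left(R,D \right)} = 0 \left(1 + 0\right) = 0 \cdot 1 = 0$)
$r{\left(x \right)} = - \frac{3}{4}$ ($r{\left(x \right)} = - \frac{3}{4} + \frac{0 \sqrt{x}}{4} = - \frac{3}{4} + \frac{1}{4} \cdot 0 = - \frac{3}{4} + 0 = - \frac{3}{4}$)
$\left(1901807 - r{\left(1441 \right)}\right) - 608506 = \left(1901807 - - \frac{3}{4}\right) - 608506 = \left(1901807 + \frac{3}{4}\right) - 608506 = \frac{7607231}{4} - 608506 = \frac{5173207}{4}$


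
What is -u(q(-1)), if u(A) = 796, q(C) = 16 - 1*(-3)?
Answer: -796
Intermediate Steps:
q(C) = 19 (q(C) = 16 + 3 = 19)
-u(q(-1)) = -1*796 = -796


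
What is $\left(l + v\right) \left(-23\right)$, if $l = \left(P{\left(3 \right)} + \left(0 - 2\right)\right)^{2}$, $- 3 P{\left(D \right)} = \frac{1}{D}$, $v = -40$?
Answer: $\frac{66217}{81} \approx 817.49$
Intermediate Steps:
$P{\left(D \right)} = - \frac{1}{3 D}$
$l = \frac{361}{81}$ ($l = \left(- \frac{1}{3 \cdot 3} + \left(0 - 2\right)\right)^{2} = \left(\left(- \frac{1}{3}\right) \frac{1}{3} - 2\right)^{2} = \left(- \frac{1}{9} - 2\right)^{2} = \left(- \frac{19}{9}\right)^{2} = \frac{361}{81} \approx 4.4568$)
$\left(l + v\right) \left(-23\right) = \left(\frac{361}{81} - 40\right) \left(-23\right) = \left(- \frac{2879}{81}\right) \left(-23\right) = \frac{66217}{81}$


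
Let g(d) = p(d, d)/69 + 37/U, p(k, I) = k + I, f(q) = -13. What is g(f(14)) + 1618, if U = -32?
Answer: 3569159/2208 ≈ 1616.5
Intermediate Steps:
p(k, I) = I + k
g(d) = -37/32 + 2*d/69 (g(d) = (d + d)/69 + 37/(-32) = (2*d)*(1/69) + 37*(-1/32) = 2*d/69 - 37/32 = -37/32 + 2*d/69)
g(f(14)) + 1618 = (-37/32 + (2/69)*(-13)) + 1618 = (-37/32 - 26/69) + 1618 = -3385/2208 + 1618 = 3569159/2208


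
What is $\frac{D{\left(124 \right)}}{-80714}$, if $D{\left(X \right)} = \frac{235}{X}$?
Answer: $- \frac{235}{10008536} \approx -2.348 \cdot 10^{-5}$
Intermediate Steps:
$\frac{D{\left(124 \right)}}{-80714} = \frac{235 \cdot \frac{1}{124}}{-80714} = 235 \cdot \frac{1}{124} \left(- \frac{1}{80714}\right) = \frac{235}{124} \left(- \frac{1}{80714}\right) = - \frac{235}{10008536}$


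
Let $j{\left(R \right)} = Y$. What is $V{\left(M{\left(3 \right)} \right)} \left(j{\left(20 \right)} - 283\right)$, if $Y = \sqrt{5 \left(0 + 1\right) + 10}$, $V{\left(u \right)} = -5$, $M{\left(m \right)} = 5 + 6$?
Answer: $1415 - 5 \sqrt{15} \approx 1395.6$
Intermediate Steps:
$M{\left(m \right)} = 11$
$Y = \sqrt{15}$ ($Y = \sqrt{5 \cdot 1 + 10} = \sqrt{5 + 10} = \sqrt{15} \approx 3.873$)
$j{\left(R \right)} = \sqrt{15}$
$V{\left(M{\left(3 \right)} \right)} \left(j{\left(20 \right)} - 283\right) = - 5 \left(\sqrt{15} - 283\right) = - 5 \left(-283 + \sqrt{15}\right) = 1415 - 5 \sqrt{15}$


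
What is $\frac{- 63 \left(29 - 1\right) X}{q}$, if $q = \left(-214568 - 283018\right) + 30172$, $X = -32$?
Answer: $- \frac{28224}{233707} \approx -0.12077$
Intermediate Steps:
$q = -467414$ ($q = -497586 + 30172 = -467414$)
$\frac{- 63 \left(29 - 1\right) X}{q} = \frac{- 63 \left(29 - 1\right) \left(-32\right)}{-467414} = \left(-63\right) 28 \left(-32\right) \left(- \frac{1}{467414}\right) = \left(-1764\right) \left(-32\right) \left(- \frac{1}{467414}\right) = 56448 \left(- \frac{1}{467414}\right) = - \frac{28224}{233707}$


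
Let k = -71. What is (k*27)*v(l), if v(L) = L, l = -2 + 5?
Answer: -5751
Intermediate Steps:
l = 3
(k*27)*v(l) = -71*27*3 = -1917*3 = -5751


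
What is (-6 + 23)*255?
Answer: 4335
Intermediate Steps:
(-6 + 23)*255 = 17*255 = 4335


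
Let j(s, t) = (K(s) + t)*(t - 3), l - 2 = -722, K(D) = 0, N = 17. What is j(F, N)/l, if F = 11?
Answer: -119/360 ≈ -0.33056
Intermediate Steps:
l = -720 (l = 2 - 722 = -720)
j(s, t) = t*(-3 + t) (j(s, t) = (0 + t)*(t - 3) = t*(-3 + t))
j(F, N)/l = (17*(-3 + 17))/(-720) = (17*14)*(-1/720) = 238*(-1/720) = -119/360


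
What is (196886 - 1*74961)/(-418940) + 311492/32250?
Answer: 294335761/31420500 ≈ 9.3676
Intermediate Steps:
(196886 - 1*74961)/(-418940) + 311492/32250 = (196886 - 74961)*(-1/418940) + 311492*(1/32250) = 121925*(-1/418940) + 3622/375 = -24385/83788 + 3622/375 = 294335761/31420500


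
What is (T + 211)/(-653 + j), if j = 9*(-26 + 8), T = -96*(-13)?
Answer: -1459/815 ≈ -1.7902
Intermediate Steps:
T = 1248
j = -162 (j = 9*(-18) = -162)
(T + 211)/(-653 + j) = (1248 + 211)/(-653 - 162) = 1459/(-815) = 1459*(-1/815) = -1459/815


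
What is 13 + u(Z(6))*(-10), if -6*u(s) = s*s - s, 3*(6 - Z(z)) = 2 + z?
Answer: 701/27 ≈ 25.963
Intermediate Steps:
Z(z) = 16/3 - z/3 (Z(z) = 6 - (2 + z)/3 = 6 + (-⅔ - z/3) = 16/3 - z/3)
u(s) = -s²/6 + s/6 (u(s) = -(s*s - s)/6 = -(s² - s)/6 = -s²/6 + s/6)
13 + u(Z(6))*(-10) = 13 + ((16/3 - ⅓*6)*(1 - (16/3 - ⅓*6))/6)*(-10) = 13 + ((16/3 - 2)*(1 - (16/3 - 2))/6)*(-10) = 13 + ((⅙)*(10/3)*(1 - 1*10/3))*(-10) = 13 + ((⅙)*(10/3)*(1 - 10/3))*(-10) = 13 + ((⅙)*(10/3)*(-7/3))*(-10) = 13 - 35/27*(-10) = 13 + 350/27 = 701/27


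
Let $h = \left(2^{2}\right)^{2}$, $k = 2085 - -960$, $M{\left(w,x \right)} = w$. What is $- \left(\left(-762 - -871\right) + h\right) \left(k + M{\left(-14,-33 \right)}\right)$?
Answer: $-378875$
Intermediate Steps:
$k = 3045$ ($k = 2085 + 960 = 3045$)
$h = 16$ ($h = 4^{2} = 16$)
$- \left(\left(-762 - -871\right) + h\right) \left(k + M{\left(-14,-33 \right)}\right) = - \left(\left(-762 - -871\right) + 16\right) \left(3045 - 14\right) = - \left(\left(-762 + 871\right) + 16\right) 3031 = - \left(109 + 16\right) 3031 = - 125 \cdot 3031 = \left(-1\right) 378875 = -378875$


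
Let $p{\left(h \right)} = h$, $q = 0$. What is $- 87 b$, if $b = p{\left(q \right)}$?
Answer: $0$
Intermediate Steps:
$b = 0$
$- 87 b = \left(-87\right) 0 = 0$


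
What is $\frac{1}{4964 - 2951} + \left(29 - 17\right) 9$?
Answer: $\frac{217405}{2013} \approx 108.0$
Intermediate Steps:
$\frac{1}{4964 - 2951} + \left(29 - 17\right) 9 = \frac{1}{2013} + 12 \cdot 9 = \frac{1}{2013} + 108 = \frac{217405}{2013}$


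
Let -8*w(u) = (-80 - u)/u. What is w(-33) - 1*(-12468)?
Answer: 3291505/264 ≈ 12468.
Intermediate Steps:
w(u) = -(-80 - u)/(8*u)
w(-33) - 1*(-12468) = (1/8)*(80 - 33)/(-33) - 1*(-12468) = (1/8)*(-1/33)*47 + 12468 = -47/264 + 12468 = 3291505/264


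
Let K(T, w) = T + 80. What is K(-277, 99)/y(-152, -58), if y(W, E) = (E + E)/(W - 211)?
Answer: -71511/116 ≈ -616.47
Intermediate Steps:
K(T, w) = 80 + T
y(W, E) = 2*E/(-211 + W) (y(W, E) = (2*E)/(-211 + W) = 2*E/(-211 + W))
K(-277, 99)/y(-152, -58) = (80 - 277)/((2*(-58)/(-211 - 152))) = -197/(2*(-58)/(-363)) = -197/(2*(-58)*(-1/363)) = -197/116/363 = -197*363/116 = -71511/116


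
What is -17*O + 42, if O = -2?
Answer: 76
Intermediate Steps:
-17*O + 42 = -17*(-2) + 42 = 34 + 42 = 76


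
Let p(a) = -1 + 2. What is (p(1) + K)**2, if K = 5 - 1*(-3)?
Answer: 81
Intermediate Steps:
p(a) = 1
K = 8 (K = 5 + 3 = 8)
(p(1) + K)**2 = (1 + 8)**2 = 9**2 = 81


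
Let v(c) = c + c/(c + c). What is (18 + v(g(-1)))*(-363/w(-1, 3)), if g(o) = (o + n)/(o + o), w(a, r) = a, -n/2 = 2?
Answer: 7623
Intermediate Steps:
n = -4 (n = -2*2 = -4)
g(o) = (-4 + o)/(2*o) (g(o) = (o - 4)/(o + o) = (-4 + o)/((2*o)) = (-4 + o)*(1/(2*o)) = (-4 + o)/(2*o))
v(c) = ½ + c (v(c) = c + c/((2*c)) = c + (1/(2*c))*c = c + ½ = ½ + c)
(18 + v(g(-1)))*(-363/w(-1, 3)) = (18 + (½ + (½)*(-4 - 1)/(-1)))*(-363/(-1)) = (18 + (½ + (½)*(-1)*(-5)))*(-363*(-1)) = (18 + (½ + 5/2))*363 = (18 + 3)*363 = 21*363 = 7623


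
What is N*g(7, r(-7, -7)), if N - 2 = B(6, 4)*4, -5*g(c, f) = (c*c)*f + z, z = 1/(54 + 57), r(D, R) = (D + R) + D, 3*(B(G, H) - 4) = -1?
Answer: 1142180/333 ≈ 3430.0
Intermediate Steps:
B(G, H) = 11/3 (B(G, H) = 4 + (1/3)*(-1) = 4 - 1/3 = 11/3)
r(D, R) = R + 2*D
z = 1/111 ≈ 0.0090090
g(c, f) = -1/555 - f*c**2/5 (g(c, f) = -((c*c)*f + 1/111)/5 = -(c**2*f + 1/111)/5 = -(f*c**2 + 1/111)/5 = -(1/111 + f*c**2)/5 = -1/555 - f*c**2/5)
N = 50/3 (N = 2 + (11/3)*4 = 2 + 44/3 = 50/3 ≈ 16.667)
N*g(7, r(-7, -7)) = 50*(-1/555 - 1/5*(-7 + 2*(-7))*7**2)/3 = 50*(-1/555 - 1/5*(-7 - 14)*49)/3 = 50*(-1/555 - 1/5*(-21)*49)/3 = 50*(-1/555 + 1029/5)/3 = (50/3)*(114218/555) = 1142180/333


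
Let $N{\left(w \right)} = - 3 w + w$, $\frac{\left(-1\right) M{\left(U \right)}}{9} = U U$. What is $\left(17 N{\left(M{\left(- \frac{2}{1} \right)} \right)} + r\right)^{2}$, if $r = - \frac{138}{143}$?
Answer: $\frac{30587911236}{20449} \approx 1.4958 \cdot 10^{6}$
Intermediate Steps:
$r = - \frac{138}{143}$ ($r = \left(-138\right) \frac{1}{143} = - \frac{138}{143} \approx -0.96503$)
$M{\left(U \right)} = - 9 U^{2}$ ($M{\left(U \right)} = - 9 U U = - 9 U^{2}$)
$N{\left(w \right)} = - 2 w$
$\left(17 N{\left(M{\left(- \frac{2}{1} \right)} \right)} + r\right)^{2} = \left(17 \left(- 2 \left(- 9 \left(- \frac{2}{1}\right)^{2}\right)\right) - \frac{138}{143}\right)^{2} = \left(17 \left(- 2 \left(- 9 \left(\left(-2\right) 1\right)^{2}\right)\right) - \frac{138}{143}\right)^{2} = \left(17 \left(- 2 \left(- 9 \left(-2\right)^{2}\right)\right) - \frac{138}{143}\right)^{2} = \left(17 \left(- 2 \left(\left(-9\right) 4\right)\right) - \frac{138}{143}\right)^{2} = \left(17 \left(\left(-2\right) \left(-36\right)\right) - \frac{138}{143}\right)^{2} = \left(17 \cdot 72 - \frac{138}{143}\right)^{2} = \left(1224 - \frac{138}{143}\right)^{2} = \left(\frac{174894}{143}\right)^{2} = \frac{30587911236}{20449}$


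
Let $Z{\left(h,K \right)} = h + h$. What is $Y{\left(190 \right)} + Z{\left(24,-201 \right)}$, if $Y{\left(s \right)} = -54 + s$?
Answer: $184$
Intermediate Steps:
$Z{\left(h,K \right)} = 2 h$
$Y{\left(190 \right)} + Z{\left(24,-201 \right)} = \left(-54 + 190\right) + 2 \cdot 24 = 136 + 48 = 184$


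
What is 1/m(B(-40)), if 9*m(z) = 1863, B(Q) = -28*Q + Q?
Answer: 1/207 ≈ 0.0048309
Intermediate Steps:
B(Q) = -27*Q
m(z) = 207 (m(z) = (1/9)*1863 = 207)
1/m(B(-40)) = 1/207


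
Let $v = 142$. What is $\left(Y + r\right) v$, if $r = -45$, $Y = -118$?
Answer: $-23146$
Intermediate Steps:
$\left(Y + r\right) v = \left(-118 - 45\right) 142 = \left(-163\right) 142 = -23146$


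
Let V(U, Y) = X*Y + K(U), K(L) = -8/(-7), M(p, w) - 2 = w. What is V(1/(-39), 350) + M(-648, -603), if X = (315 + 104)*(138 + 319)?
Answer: 469129151/7 ≈ 6.7018e+7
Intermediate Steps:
M(p, w) = 2 + w
K(L) = 8/7 (K(L) = -8*(-⅐) = 8/7)
X = 191483 (X = 419*457 = 191483)
V(U, Y) = 8/7 + 191483*Y (V(U, Y) = 191483*Y + 8/7 = 8/7 + 191483*Y)
V(1/(-39), 350) + M(-648, -603) = (8/7 + 191483*350) + (2 - 603) = (8/7 + 67019050) - 601 = 469133358/7 - 601 = 469129151/7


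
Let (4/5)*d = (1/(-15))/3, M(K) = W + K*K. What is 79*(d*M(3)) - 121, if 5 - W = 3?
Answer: -5225/36 ≈ -145.14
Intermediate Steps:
W = 2 (W = 5 - 1*3 = 5 - 3 = 2)
M(K) = 2 + K² (M(K) = 2 + K*K = 2 + K²)
d = -1/36 (d = 5*((1/(-15))/3)/4 = 5*((1*(-1/15))*(⅓))/4 = 5*(-1/15*⅓)/4 = (5/4)*(-1/45) = -1/36 ≈ -0.027778)
79*(d*M(3)) - 121 = 79*(-(2 + 3²)/36) - 121 = 79*(-(2 + 9)/36) - 121 = 79*(-1/36*11) - 121 = 79*(-11/36) - 121 = -869/36 - 121 = -5225/36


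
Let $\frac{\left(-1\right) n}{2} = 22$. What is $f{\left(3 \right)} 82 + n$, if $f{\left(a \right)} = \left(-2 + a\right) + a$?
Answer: $284$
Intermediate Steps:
$n = -44$ ($n = \left(-2\right) 22 = -44$)
$f{\left(a \right)} = -2 + 2 a$
$f{\left(3 \right)} 82 + n = \left(-2 + 2 \cdot 3\right) 82 - 44 = \left(-2 + 6\right) 82 - 44 = 4 \cdot 82 - 44 = 328 - 44 = 284$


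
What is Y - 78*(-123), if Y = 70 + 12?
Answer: 9676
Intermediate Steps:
Y = 82
Y - 78*(-123) = 82 - 78*(-123) = 82 + 9594 = 9676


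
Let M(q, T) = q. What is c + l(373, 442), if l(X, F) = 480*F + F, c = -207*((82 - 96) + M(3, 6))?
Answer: 214879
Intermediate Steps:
c = 2277 (c = -207*((82 - 96) + 3) = -207*(-14 + 3) = -207*(-11) = 2277)
l(X, F) = 481*F
c + l(373, 442) = 2277 + 481*442 = 2277 + 212602 = 214879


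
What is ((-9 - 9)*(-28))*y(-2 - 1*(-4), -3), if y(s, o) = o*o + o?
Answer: 3024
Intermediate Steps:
y(s, o) = o + o² (y(s, o) = o² + o = o + o²)
((-9 - 9)*(-28))*y(-2 - 1*(-4), -3) = ((-9 - 9)*(-28))*(-3*(1 - 3)) = (-18*(-28))*(-3*(-2)) = 504*6 = 3024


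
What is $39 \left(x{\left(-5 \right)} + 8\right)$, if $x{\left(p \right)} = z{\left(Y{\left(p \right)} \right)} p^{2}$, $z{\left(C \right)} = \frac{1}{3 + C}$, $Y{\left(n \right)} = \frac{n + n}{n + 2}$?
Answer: $\frac{8853}{19} \approx 465.95$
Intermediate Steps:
$Y{\left(n \right)} = \frac{2 n}{2 + n}$
$x{\left(p \right)} = \frac{p^{2}}{3 + \frac{2 p}{2 + p}}$
$39 \left(x{\left(-5 \right)} + 8\right) = 39 \left(\frac{\left(-5\right)^{2} \left(2 - 5\right)}{6 + 5 \left(-5\right)} + 8\right) = 39 \left(25 \frac{1}{6 - 25} \left(-3\right) + 8\right) = 39 \left(25 \frac{1}{-19} \left(-3\right) + 8\right) = 39 \left(25 \left(- \frac{1}{19}\right) \left(-3\right) + 8\right) = 39 \left(\frac{75}{19} + 8\right) = 39 \cdot \frac{227}{19} = \frac{8853}{19}$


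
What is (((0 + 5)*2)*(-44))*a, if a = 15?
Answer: -6600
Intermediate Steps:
(((0 + 5)*2)*(-44))*a = (((0 + 5)*2)*(-44))*15 = ((5*2)*(-44))*15 = (10*(-44))*15 = -440*15 = -6600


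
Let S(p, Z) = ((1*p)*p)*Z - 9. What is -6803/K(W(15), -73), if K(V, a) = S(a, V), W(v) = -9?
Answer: 6803/47970 ≈ 0.14182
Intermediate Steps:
S(p, Z) = -9 + Z*p² (S(p, Z) = (p*p)*Z - 9 = p²*Z - 9 = Z*p² - 9 = -9 + Z*p²)
K(V, a) = -9 + V*a²
-6803/K(W(15), -73) = -6803/(-9 - 9*(-73)²) = -6803/(-9 - 9*5329) = -6803/(-9 - 47961) = -6803/(-47970) = -6803*(-1/47970) = 6803/47970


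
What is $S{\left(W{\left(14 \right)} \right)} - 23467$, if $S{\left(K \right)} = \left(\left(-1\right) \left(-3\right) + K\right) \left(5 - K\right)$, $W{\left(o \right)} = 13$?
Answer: $-23595$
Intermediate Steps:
$S{\left(K \right)} = \left(3 + K\right) \left(5 - K\right)$
$S{\left(W{\left(14 \right)} \right)} - 23467 = \left(15 - 13^{2} + 2 \cdot 13\right) - 23467 = \left(15 - 169 + 26\right) - 23467 = -128 - 23467 = -23595$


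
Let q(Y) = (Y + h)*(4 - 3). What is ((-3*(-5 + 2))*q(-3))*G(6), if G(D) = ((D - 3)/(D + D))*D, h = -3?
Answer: -81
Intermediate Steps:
G(D) = -3/2 + D/2 (G(D) = ((-3 + D)/((2*D)))*D = ((-3 + D)*(1/(2*D)))*D = ((-3 + D)/(2*D))*D = -3/2 + D/2)
q(Y) = -3 + Y (q(Y) = (Y - 3)*(4 - 3) = (-3 + Y)*1 = -3 + Y)
((-3*(-5 + 2))*q(-3))*G(6) = ((-3*(-5 + 2))*(-3 - 3))*(-3/2 + (½)*6) = (-3*(-3)*(-6))*(-3/2 + 3) = (9*(-6))*(3/2) = -54*3/2 = -81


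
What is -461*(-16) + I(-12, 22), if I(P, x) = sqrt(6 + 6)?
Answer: 7376 + 2*sqrt(3) ≈ 7379.5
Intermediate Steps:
I(P, x) = 2*sqrt(3) (I(P, x) = sqrt(12) = 2*sqrt(3))
-461*(-16) + I(-12, 22) = -461*(-16) + 2*sqrt(3) = 7376 + 2*sqrt(3)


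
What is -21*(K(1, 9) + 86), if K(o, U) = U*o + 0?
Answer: -1995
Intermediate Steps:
K(o, U) = U*o
-21*(K(1, 9) + 86) = -21*(9*1 + 86) = -21*(9 + 86) = -21*95 = -1995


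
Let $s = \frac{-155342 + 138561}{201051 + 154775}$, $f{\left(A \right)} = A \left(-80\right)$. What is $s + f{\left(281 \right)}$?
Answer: $- \frac{7998985261}{355826} \approx -22480.0$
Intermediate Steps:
$f{\left(A \right)} = - 80 A$
$s = - \frac{16781}{355826} \approx -0.047161$
$s + f{\left(281 \right)} = - \frac{16781}{355826} - 22480 = - \frac{7998985261}{355826}$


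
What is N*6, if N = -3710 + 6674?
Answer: 17784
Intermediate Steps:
N = 2964
N*6 = 2964*6 = 17784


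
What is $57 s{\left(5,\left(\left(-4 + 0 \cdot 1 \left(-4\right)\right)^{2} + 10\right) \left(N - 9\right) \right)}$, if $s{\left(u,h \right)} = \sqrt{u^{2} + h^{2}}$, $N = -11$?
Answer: $285 \sqrt{10817} \approx 29641.0$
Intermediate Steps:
$s{\left(u,h \right)} = \sqrt{h^{2} + u^{2}}$
$57 s{\left(5,\left(\left(-4 + 0 \cdot 1 \left(-4\right)\right)^{2} + 10\right) \left(N - 9\right) \right)} = 57 \sqrt{\left(\left(\left(-4 + 0 \cdot 1 \left(-4\right)\right)^{2} + 10\right) \left(-11 - 9\right)\right)^{2} + 5^{2}} = 57 \sqrt{\left(\left(\left(-4 + 0 \left(-4\right)\right)^{2} + 10\right) \left(-20\right)\right)^{2} + 25} = 57 \sqrt{\left(\left(\left(-4 + 0\right)^{2} + 10\right) \left(-20\right)\right)^{2} + 25} = 57 \sqrt{\left(\left(\left(-4\right)^{2} + 10\right) \left(-20\right)\right)^{2} + 25} = 57 \sqrt{\left(\left(16 + 10\right) \left(-20\right)\right)^{2} + 25} = 57 \sqrt{\left(26 \left(-20\right)\right)^{2} + 25} = 57 \sqrt{\left(-520\right)^{2} + 25} = 57 \sqrt{270400 + 25} = 57 \sqrt{270425} = 57 \cdot 5 \sqrt{10817} = 285 \sqrt{10817}$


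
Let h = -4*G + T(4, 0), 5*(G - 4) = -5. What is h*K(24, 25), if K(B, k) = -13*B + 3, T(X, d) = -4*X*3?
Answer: 18540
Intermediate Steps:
T(X, d) = -12*X
G = 3 (G = 4 + (⅕)*(-5) = 4 - 1 = 3)
K(B, k) = 3 - 13*B
h = -60 (h = -4*3 - 12*4 = -12 - 48 = -60)
h*K(24, 25) = -60*(3 - 13*24) = -60*(3 - 312) = -60*(-309) = 18540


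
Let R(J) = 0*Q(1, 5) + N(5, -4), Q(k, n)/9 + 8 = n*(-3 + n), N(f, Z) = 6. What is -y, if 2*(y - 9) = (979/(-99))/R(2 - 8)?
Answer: -883/108 ≈ -8.1759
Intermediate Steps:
Q(k, n) = -72 + 9*n*(-3 + n) (Q(k, n) = -72 + 9*(n*(-3 + n)) = -72 + 9*n*(-3 + n))
R(J) = 6 (R(J) = 0*(-72 - 27*5 + 9*5²) + 6 = 0*(-72 - 135 + 9*25) + 6 = 0*(-72 - 135 + 225) + 6 = 0*18 + 6 = 0 + 6 = 6)
y = 883/108 (y = 9 + ((979/(-99))/6)/2 = 9 + ((979*(-1/99))*(⅙))/2 = 9 + (-89/9*⅙)/2 = 9 + (½)*(-89/54) = 9 - 89/108 = 883/108 ≈ 8.1759)
-y = -1*883/108 = -883/108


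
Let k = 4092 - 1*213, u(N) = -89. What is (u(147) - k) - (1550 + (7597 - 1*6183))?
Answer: -6932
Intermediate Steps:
k = 3879 (k = 4092 - 213 = 3879)
(u(147) - k) - (1550 + (7597 - 1*6183)) = (-89 - 1*3879) - (1550 + (7597 - 1*6183)) = (-89 - 3879) - (1550 + (7597 - 6183)) = -3968 - (1550 + 1414) = -3968 - 1*2964 = -3968 - 2964 = -6932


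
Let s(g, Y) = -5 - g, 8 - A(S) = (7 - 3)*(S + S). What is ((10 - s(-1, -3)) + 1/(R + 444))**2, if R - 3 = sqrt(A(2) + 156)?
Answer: 7815944081549/39864514921 - 11182804*sqrt(37)/39864514921 ≈ 196.06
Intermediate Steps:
A(S) = 8 - 8*S (A(S) = 8 - (7 - 3)*(S + S) = 8 - 4*2*S = 8 - 8*S)
R = 3 + 2*sqrt(37) (R = 3 + sqrt((8 - 8*2) + 156) = 3 + sqrt((8 - 16) + 156) = 3 + sqrt(-8 + 156) = 3 + sqrt(148) = 3 + 2*sqrt(37) ≈ 15.166)
((10 - s(-1, -3)) + 1/(R + 444))**2 = ((10 - (-5 - 1*(-1))) + 1/((3 + 2*sqrt(37)) + 444))**2 = ((10 - (-5 + 1)) + 1/(447 + 2*sqrt(37)))**2 = ((10 - 1*(-4)) + 1/(447 + 2*sqrt(37)))**2 = ((10 + 4) + 1/(447 + 2*sqrt(37)))**2 = (14 + 1/(447 + 2*sqrt(37)))**2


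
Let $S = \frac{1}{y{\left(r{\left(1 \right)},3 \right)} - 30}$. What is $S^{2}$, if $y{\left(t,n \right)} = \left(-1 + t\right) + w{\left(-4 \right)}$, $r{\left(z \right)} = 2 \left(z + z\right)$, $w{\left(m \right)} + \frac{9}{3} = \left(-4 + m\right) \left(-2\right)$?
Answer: $\frac{1}{196} \approx 0.005102$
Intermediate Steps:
$w{\left(m \right)} = 5 - 2 m$ ($w{\left(m \right)} = -3 + \left(-4 + m\right) \left(-2\right) = -3 - \left(-8 + 2 m\right) = 5 - 2 m$)
$r{\left(z \right)} = 4 z$ ($r{\left(z \right)} = 2 \cdot 2 z = 4 z$)
$y{\left(t,n \right)} = 12 + t$ ($y{\left(t,n \right)} = \left(-1 + t\right) + \left(5 - -8\right) = \left(-1 + t\right) + \left(5 + 8\right) = \left(-1 + t\right) + 13 = 12 + t$)
$S = - \frac{1}{14}$ ($S = \frac{1}{\left(12 + 4 \cdot 1\right) - 30} = \frac{1}{\left(12 + 4\right) - 30} = \frac{1}{16 - 30} = \frac{1}{-14} = - \frac{1}{14} \approx -0.071429$)
$S^{2} = \left(- \frac{1}{14}\right)^{2} = \frac{1}{196}$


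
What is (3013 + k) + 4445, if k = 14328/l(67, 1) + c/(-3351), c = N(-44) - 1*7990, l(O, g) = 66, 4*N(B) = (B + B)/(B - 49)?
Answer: 26318945446/3428073 ≈ 7677.5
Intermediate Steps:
N(B) = B/(2*(-49 + B)) (N(B) = ((B + B)/(B - 49))/4 = ((2*B)/(-49 + B))/4 = (2*B/(-49 + B))/4 = B/(2*(-49 + B)))
c = -743048/93 (c = (1/2)*(-44)/(-49 - 44) - 1*7990 = (1/2)*(-44)/(-93) - 7990 = (1/2)*(-44)*(-1/93) - 7990 = 22/93 - 7990 = -743048/93 ≈ -7989.8)
k = 752377012/3428073 (k = 14328/66 - 743048/93/(-3351) = 14328*(1/66) - 743048/93*(-1/3351) = 2388/11 + 743048/311643 = 752377012/3428073 ≈ 219.48)
(3013 + k) + 4445 = (3013 + 752377012/3428073) + 4445 = 11081160961/3428073 + 4445 = 26318945446/3428073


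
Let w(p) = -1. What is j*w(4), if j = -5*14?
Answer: 70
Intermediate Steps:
j = -70
j*w(4) = -70*(-1) = 70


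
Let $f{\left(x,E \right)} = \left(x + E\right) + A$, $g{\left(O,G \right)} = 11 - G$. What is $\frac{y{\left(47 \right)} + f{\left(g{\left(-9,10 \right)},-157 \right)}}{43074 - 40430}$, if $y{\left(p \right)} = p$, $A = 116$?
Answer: $\frac{7}{2644} \approx 0.0026475$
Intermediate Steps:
$f{\left(x,E \right)} = 116 + E + x$ ($f{\left(x,E \right)} = \left(x + E\right) + 116 = \left(E + x\right) + 116 = 116 + E + x$)
$\frac{y{\left(47 \right)} + f{\left(g{\left(-9,10 \right)},-157 \right)}}{43074 - 40430} = \frac{47 + \left(116 - 157 + \left(11 - 10\right)\right)}{43074 - 40430} = \frac{47 + \left(116 - 157 + \left(11 - 10\right)\right)}{2644} = \left(47 + \left(116 - 157 + 1\right)\right) \frac{1}{2644} = \left(47 - 40\right) \frac{1}{2644} = 7 \cdot \frac{1}{2644} = \frac{7}{2644}$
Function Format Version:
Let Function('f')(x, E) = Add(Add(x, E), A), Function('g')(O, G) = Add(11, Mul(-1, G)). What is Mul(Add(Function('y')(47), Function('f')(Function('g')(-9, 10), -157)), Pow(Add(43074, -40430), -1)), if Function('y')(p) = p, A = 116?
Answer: Rational(7, 2644) ≈ 0.0026475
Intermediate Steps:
Function('f')(x, E) = Add(116, E, x) (Function('f')(x, E) = Add(Add(x, E), 116) = Add(Add(E, x), 116) = Add(116, E, x))
Mul(Add(Function('y')(47), Function('f')(Function('g')(-9, 10), -157)), Pow(Add(43074, -40430), -1)) = Mul(Add(47, Add(116, -157, Add(11, Mul(-1, 10)))), Pow(Add(43074, -40430), -1)) = Mul(Add(47, Add(116, -157, Add(11, -10))), Pow(2644, -1)) = Mul(Add(47, Add(116, -157, 1)), Rational(1, 2644)) = Mul(Add(47, -40), Rational(1, 2644)) = Mul(7, Rational(1, 2644)) = Rational(7, 2644)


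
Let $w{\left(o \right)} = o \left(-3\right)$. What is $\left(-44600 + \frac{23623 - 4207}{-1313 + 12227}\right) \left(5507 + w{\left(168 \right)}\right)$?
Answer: $- \frac{405864192492}{1819} \approx -2.2312 \cdot 10^{8}$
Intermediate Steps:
$w{\left(o \right)} = - 3 o$
$\left(-44600 + \frac{23623 - 4207}{-1313 + 12227}\right) \left(5507 + w{\left(168 \right)}\right) = \left(-44600 + \frac{23623 - 4207}{-1313 + 12227}\right) \left(5507 - 504\right) = \left(-44600 + \frac{19416}{10914}\right) \left(5507 - 504\right) = \left(-44600 + 19416 \cdot \frac{1}{10914}\right) 5003 = \left(-44600 + \frac{3236}{1819}\right) 5003 = \left(- \frac{81124164}{1819}\right) 5003 = - \frac{405864192492}{1819}$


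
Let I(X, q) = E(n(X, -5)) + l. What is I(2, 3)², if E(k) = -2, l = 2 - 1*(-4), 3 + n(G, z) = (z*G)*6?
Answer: 16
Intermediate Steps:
n(G, z) = -3 + 6*G*z (n(G, z) = -3 + (z*G)*6 = -3 + (G*z)*6 = -3 + 6*G*z)
l = 6 (l = 2 + 4 = 6)
I(X, q) = 4 (I(X, q) = -2 + 6 = 4)
I(2, 3)² = 4² = 16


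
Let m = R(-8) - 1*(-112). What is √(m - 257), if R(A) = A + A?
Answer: I*√161 ≈ 12.689*I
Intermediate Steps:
R(A) = 2*A
m = 96 (m = 2*(-8) - 1*(-112) = -16 + 112 = 96)
√(m - 257) = √(96 - 257) = √(-161) = I*√161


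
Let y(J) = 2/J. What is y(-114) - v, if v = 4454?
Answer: -253879/57 ≈ -4454.0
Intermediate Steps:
y(-114) - v = 2/(-114) - 1*4454 = 2*(-1/114) - 4454 = -1/57 - 4454 = -253879/57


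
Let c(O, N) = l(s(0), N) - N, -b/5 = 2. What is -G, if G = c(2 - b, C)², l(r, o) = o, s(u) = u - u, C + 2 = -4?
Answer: 0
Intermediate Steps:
C = -6 (C = -2 - 4 = -6)
b = -10 (b = -5*2 = -10)
s(u) = 0
c(O, N) = 0 (c(O, N) = N - N = 0)
G = 0 (G = 0² = 0)
-G = -1*0 = 0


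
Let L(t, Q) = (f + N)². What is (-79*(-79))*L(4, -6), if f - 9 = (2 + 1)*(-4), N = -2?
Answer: 156025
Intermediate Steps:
f = -3 (f = 9 + (2 + 1)*(-4) = 9 + 3*(-4) = 9 - 12 = -3)
L(t, Q) = 25 (L(t, Q) = (-3 - 2)² = (-5)² = 25)
(-79*(-79))*L(4, -6) = -79*(-79)*25 = 6241*25 = 156025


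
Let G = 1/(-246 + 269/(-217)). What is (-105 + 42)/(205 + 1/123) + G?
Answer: -421213471/1352863616 ≈ -0.31135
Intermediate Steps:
G = -217/53651 (G = 1/(-246 + 269*(-1/217)) = 1/(-246 - 269/217) = 1/(-53651/217) = -217/53651 ≈ -0.0040447)
(-105 + 42)/(205 + 1/123) + G = (-105 + 42)/(205 + 1/123) - 217/53651 = -63/(205 + 1/123) - 217/53651 = -63/25216/123 - 217/53651 = -63*123/25216 - 217/53651 = -7749/25216 - 217/53651 = -421213471/1352863616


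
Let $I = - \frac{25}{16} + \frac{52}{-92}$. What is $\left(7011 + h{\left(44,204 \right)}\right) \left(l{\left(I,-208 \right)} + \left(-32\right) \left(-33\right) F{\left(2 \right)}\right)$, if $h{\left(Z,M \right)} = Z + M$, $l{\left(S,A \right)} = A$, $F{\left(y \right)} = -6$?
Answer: $-47502896$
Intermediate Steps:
$I = - \frac{783}{368}$ ($I = \left(-25\right) \frac{1}{16} + 52 \left(- \frac{1}{92}\right) = - \frac{25}{16} - \frac{13}{23} = - \frac{783}{368} \approx -2.1277$)
$h{\left(Z,M \right)} = M + Z$
$\left(7011 + h{\left(44,204 \right)}\right) \left(l{\left(I,-208 \right)} + \left(-32\right) \left(-33\right) F{\left(2 \right)}\right) = \left(7011 + \left(204 + 44\right)\right) \left(-208 + \left(-32\right) \left(-33\right) \left(-6\right)\right) = \left(7011 + 248\right) \left(-208 + 1056 \left(-6\right)\right) = 7259 \left(-208 - 6336\right) = 7259 \left(-6544\right) = -47502896$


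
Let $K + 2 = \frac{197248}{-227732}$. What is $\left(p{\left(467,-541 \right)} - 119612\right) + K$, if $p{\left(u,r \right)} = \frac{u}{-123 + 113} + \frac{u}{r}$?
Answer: $- \frac{36856929300101}{308007530} \approx -1.1966 \cdot 10^{5}$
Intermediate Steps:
$K = - \frac{163178}{56933}$ ($K = -2 + \frac{197248}{-227732} = -2 + 197248 \left(- \frac{1}{227732}\right) = -2 - \frac{49312}{56933} = - \frac{163178}{56933} \approx -2.8661$)
$p{\left(u,r \right)} = - \frac{u}{10} + \frac{u}{r}$ ($p{\left(u,r \right)} = \frac{u}{-10} + \frac{u}{r} = u \left(- \frac{1}{10}\right) + \frac{u}{r} = - \frac{u}{10} + \frac{u}{r}$)
$\left(p{\left(467,-541 \right)} - 119612\right) + K = \left(\left(\left(- \frac{1}{10}\right) 467 + \frac{467}{-541}\right) - 119612\right) - \frac{163178}{56933} = \left(\left(- \frac{467}{10} + 467 \left(- \frac{1}{541}\right)\right) - 119612\right) - \frac{163178}{56933} = \left(\left(- \frac{467}{10} - \frac{467}{541}\right) - 119612\right) - \frac{163178}{56933} = \left(- \frac{257317}{5410} - 119612\right) - \frac{163178}{56933} = - \frac{647358237}{5410} - \frac{163178}{56933} = - \frac{36856929300101}{308007530}$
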